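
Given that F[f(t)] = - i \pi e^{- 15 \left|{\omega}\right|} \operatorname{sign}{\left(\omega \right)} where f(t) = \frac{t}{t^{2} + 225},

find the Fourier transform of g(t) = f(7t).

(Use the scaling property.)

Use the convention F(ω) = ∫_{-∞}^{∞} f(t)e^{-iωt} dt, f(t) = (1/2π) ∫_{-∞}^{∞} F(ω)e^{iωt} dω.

F[g](ω) = - \frac{i \pi e^{- \frac{15 \left|{\omega}\right|}{7}} \operatorname{sign}{\left(\omega \right)}}{7}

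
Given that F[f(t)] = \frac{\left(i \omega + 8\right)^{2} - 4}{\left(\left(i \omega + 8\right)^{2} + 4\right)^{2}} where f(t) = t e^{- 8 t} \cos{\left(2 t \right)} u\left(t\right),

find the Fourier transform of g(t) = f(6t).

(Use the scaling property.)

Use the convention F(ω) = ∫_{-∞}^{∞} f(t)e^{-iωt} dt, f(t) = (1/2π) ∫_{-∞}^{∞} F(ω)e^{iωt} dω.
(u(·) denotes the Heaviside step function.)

F[g](ω) = \frac{6 \left(\left(i \omega + 48\right)^{2} - 144\right)}{\left(\left(i \omega + 48\right)^{2} + 144\right)^{2}}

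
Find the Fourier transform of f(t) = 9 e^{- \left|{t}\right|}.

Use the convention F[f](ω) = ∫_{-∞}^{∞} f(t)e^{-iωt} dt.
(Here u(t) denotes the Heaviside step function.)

F(ω) = \frac{18}{\omega^{2} + 1}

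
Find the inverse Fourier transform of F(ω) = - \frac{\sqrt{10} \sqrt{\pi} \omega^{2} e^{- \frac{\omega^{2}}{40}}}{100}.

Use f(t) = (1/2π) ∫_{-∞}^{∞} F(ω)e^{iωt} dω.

f(t) = \left(40 t^{2} - 2\right) e^{- 10 t^{2}}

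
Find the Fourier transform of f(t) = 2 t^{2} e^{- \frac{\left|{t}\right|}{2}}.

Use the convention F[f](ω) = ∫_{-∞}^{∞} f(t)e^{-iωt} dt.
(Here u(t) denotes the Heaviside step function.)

F(ω) = \frac{64 \left(1 - 12 \omega^{2}\right)}{\left(4 \omega^{2} + 1\right)^{3}}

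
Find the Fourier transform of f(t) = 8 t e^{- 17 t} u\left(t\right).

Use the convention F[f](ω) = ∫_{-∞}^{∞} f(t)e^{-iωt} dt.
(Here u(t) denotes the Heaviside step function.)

F(ω) = \frac{8}{\left(i \omega + 17\right)^{2}}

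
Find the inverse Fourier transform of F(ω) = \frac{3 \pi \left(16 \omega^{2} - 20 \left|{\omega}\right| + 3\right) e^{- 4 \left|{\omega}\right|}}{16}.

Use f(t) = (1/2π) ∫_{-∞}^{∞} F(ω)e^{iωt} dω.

f(t) = \frac{6 t^{4}}{\left(t^{2} + 16\right)^{3}}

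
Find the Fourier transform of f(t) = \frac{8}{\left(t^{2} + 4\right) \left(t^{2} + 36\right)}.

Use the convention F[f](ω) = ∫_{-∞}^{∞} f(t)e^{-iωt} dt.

F(ω) = \frac{\pi \left(3 e^{4 \left|{\omega}\right|} - 1\right) e^{- 6 \left|{\omega}\right|}}{24}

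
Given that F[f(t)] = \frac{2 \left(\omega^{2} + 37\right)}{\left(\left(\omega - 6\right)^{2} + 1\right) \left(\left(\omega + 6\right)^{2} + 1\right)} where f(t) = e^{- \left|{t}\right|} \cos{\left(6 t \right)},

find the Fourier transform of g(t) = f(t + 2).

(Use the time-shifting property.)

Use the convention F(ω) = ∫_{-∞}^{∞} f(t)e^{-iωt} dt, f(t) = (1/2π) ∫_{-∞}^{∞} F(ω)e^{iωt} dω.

F[g](ω) = \frac{2 \left(\omega^{2} + 37\right) e^{2 i \omega}}{\omega^{4} - 70 \omega^{2} + 1369}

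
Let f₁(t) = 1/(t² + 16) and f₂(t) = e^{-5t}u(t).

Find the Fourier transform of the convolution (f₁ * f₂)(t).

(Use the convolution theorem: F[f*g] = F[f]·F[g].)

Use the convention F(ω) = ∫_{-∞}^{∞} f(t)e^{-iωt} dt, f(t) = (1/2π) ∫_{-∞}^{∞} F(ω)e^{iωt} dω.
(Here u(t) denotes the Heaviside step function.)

F[f₁*f₂](ω) = \frac{\pi e^{- 4 \left|{\omega}\right|}}{4 \left(i \omega + 5\right)}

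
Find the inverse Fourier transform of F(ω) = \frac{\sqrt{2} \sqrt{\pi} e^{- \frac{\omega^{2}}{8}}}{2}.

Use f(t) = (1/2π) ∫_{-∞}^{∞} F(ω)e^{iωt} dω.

f(t) = e^{- 2 t^{2}}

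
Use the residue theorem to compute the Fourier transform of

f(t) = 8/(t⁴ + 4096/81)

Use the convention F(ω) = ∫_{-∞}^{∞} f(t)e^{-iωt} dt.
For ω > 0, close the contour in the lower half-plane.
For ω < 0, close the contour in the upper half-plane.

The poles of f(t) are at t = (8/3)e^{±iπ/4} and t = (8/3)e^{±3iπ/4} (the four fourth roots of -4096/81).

Let g(z) = f(z)e^{-iωz}; for large |z| the factor e^{-iωz} decays in the lower half-plane when ω > 0 and in the upper half-plane when ω < 0.

Case ω > 0 (lower half-plane, clockwise contour ⇒ F(ω) = -2πi·ΣRes):
  Res_{z = - \frac{4 \sqrt{2}}{3} - \frac{4 \sqrt{2} i}{3}} g(z) = \frac{27 \sqrt{2} i \left(1 - i\right) e^{\frac{4 \sqrt{2} \omega \left(-1 + i\right)}{3}}}{512}
  Res_{z = \frac{4 \sqrt{2}}{3} - \frac{4 \sqrt{2} i}{3}} g(z) = \frac{27 \sqrt{2} i \left(1 + i\right) e^{- \frac{4 \sqrt{2} \omega \left(1 + i\right)}{3}}}{512}
  F(ω) = -2πi·ΣRes = \frac{27 \sqrt{2} \pi \left(1 - i\right) \left(e^{\frac{8 \sqrt{2} i \omega}{3}} + i\right) e^{- \frac{4 \sqrt{2} \omega \left(1 + i\right)}{3}}}{256} = \frac{27 \sqrt{2} \pi \left(\sin{\left(\frac{4 \sqrt{2} \omega}{3} \right)} + \cos{\left(\frac{4 \sqrt{2} \omega}{3} \right)}\right) e^{- \frac{4 \sqrt{2} \omega}{3}}}{128}

Case ω < 0 (upper half-plane, counterclockwise contour ⇒ F(ω) = +2πi·ΣRes):
  Res_{z = \frac{4 \sqrt{2}}{3} + \frac{4 \sqrt{2} i}{3}} g(z) = \frac{27 \sqrt{2} i \left(-1 + i\right) e^{\frac{4 \sqrt{2} \omega \left(1 - i\right)}{3}}}{512}
  Res_{z = - \frac{4 \sqrt{2}}{3} + \frac{4 \sqrt{2} i}{3}} g(z) = \frac{27 \sqrt{2} \left(1 - i\right) e^{\frac{4 \sqrt{2} \omega \left(1 + i\right)}{3}}}{512}
  F(ω) = 2πi·ΣRes = - \frac{27 \sqrt{2} i \pi \left(i \left(1 - i\right) e^{\frac{4 \sqrt{2} \omega \left(1 - i\right)}{3}} - \left(1 - i\right) e^{\frac{4 \sqrt{2} \omega \left(1 + i\right)}{3}}\right)}{256} = \frac{27 \sqrt{2} \pi \left(- \sin{\left(\frac{4 \sqrt{2} \omega}{3} \right)} + \cos{\left(\frac{4 \sqrt{2} \omega}{3} \right)}\right) e^{\frac{4 \sqrt{2} \omega}{3}}}{128}

Both cases combine into a single formula in |ω|:

F(ω) = \frac{27 \sqrt{2} \pi \left(\sin{\left(\frac{4 \sqrt{2} \left|{\omega}\right|}{3} \right)} + \cos{\left(\frac{4 \sqrt{2} \left|{\omega}\right|}{3} \right)}\right) e^{- \frac{4 \sqrt{2} \left|{\omega}\right|}{3}}}{128}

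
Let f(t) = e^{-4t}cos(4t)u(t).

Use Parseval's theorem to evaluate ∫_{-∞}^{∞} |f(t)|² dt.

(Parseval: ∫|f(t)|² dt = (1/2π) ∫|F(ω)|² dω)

∫|f(t)|² dt = \frac{3}{32}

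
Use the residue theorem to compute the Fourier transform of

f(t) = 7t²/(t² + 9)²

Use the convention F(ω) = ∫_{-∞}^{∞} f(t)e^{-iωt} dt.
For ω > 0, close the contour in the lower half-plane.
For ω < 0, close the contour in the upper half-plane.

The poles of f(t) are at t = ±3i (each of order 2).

Let g(z) = f(z)e^{-iωz}; for large |z| the factor e^{-iωz} decays in the lower half-plane when ω > 0 and in the upper half-plane when ω < 0.

Case ω > 0 (lower half-plane, clockwise contour ⇒ F(ω) = -2πi·ΣRes):
  Res_{z = - 3 i} g(z) = \frac{7 i \left(1 - 3 \omega\right) e^{- 3 \omega}}{12} (pole of order 2)
  F(ω) = -2πi·ΣRes = \frac{7 \pi \left(1 - 3 \omega\right) e^{- 3 \omega}}{6}

Case ω < 0 (upper half-plane, counterclockwise contour ⇒ F(ω) = +2πi·ΣRes):
  Res_{z = 3 i} g(z) = \frac{7 i \left(- 3 \omega - 1\right) e^{3 \omega}}{12} (pole of order 2)
  F(ω) = 2πi·ΣRes = \frac{7 \pi \left(3 \omega + 1\right) e^{3 \omega}}{6}

Both cases combine into a single formula in |ω|:

F(ω) = \frac{7 \pi \left(1 - 3 \left|{\omega}\right|\right) e^{- 3 \left|{\omega}\right|}}{6}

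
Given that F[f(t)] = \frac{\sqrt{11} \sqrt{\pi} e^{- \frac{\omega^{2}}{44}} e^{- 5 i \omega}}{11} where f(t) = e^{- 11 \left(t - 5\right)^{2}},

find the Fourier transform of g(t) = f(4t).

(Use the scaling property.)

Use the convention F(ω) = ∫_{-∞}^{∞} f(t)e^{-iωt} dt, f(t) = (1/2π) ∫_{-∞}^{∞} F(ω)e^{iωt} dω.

F[g](ω) = \frac{\sqrt{11} \sqrt{\pi} e^{- \frac{\omega \left(\omega + 880 i\right)}{704}}}{44}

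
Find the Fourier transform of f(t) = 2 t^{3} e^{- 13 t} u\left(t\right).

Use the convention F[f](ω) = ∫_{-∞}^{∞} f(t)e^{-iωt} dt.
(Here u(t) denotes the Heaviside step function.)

F(ω) = \frac{12}{\left(i \omega + 13\right)^{4}}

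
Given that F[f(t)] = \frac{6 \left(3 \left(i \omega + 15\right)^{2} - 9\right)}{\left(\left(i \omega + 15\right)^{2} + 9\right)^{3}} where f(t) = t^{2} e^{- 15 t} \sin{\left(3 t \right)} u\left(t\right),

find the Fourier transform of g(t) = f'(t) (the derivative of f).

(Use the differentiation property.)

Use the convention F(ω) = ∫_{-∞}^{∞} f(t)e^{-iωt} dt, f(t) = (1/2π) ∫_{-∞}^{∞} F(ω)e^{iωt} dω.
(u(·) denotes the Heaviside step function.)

F[g](ω) = \frac{18 i \omega \left(\left(i \omega + 15\right)^{2} - 3\right)}{\left(\left(i \omega + 15\right)^{2} + 9\right)^{3}}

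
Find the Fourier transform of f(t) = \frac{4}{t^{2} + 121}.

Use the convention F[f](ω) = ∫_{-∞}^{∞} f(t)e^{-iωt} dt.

F(ω) = \frac{4 \pi e^{- 11 \left|{\omega}\right|}}{11}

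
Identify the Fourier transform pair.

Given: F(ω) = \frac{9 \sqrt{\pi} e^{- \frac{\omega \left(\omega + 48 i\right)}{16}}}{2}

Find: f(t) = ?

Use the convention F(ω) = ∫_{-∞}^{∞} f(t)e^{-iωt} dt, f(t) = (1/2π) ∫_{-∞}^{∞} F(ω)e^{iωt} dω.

f(t) = 9 e^{- 4 \left(t - 3\right)^{2}}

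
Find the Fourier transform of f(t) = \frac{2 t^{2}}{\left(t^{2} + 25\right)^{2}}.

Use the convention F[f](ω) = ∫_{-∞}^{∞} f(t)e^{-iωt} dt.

F(ω) = \frac{\pi \left(1 - 5 \left|{\omega}\right|\right) e^{- 5 \left|{\omega}\right|}}{5}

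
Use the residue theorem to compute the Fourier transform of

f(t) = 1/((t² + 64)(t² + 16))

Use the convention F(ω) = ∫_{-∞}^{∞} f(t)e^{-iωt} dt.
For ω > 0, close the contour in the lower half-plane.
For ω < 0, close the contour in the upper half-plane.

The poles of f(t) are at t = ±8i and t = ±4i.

Let g(z) = f(z)e^{-iωz}; for large |z| the factor e^{-iωz} decays in the lower half-plane when ω > 0 and in the upper half-plane when ω < 0.

Case ω > 0 (lower half-plane, clockwise contour ⇒ F(ω) = -2πi·ΣRes):
  Res_{z = - 8 i} g(z) = - \frac{i e^{- 8 \omega}}{768}
  Res_{z = - 4 i} g(z) = \frac{i e^{- 4 \omega}}{384}
  F(ω) = -2πi·ΣRes = \frac{\pi \left(2 e^{4 \omega} - 1\right) e^{- 8 \omega}}{384}

Case ω < 0 (upper half-plane, counterclockwise contour ⇒ F(ω) = +2πi·ΣRes):
  Res_{z = 8 i} g(z) = \frac{i e^{8 \omega}}{768}
  Res_{z = 4 i} g(z) = - \frac{i e^{4 \omega}}{384}
  F(ω) = 2πi·ΣRes = \frac{\pi \left(2 - e^{4 \omega}\right) e^{4 \omega}}{384}

Both cases combine into a single formula in |ω|:

F(ω) = \frac{\pi \left(2 e^{4 \left|{\omega}\right|} - 1\right) e^{- 8 \left|{\omega}\right|}}{384}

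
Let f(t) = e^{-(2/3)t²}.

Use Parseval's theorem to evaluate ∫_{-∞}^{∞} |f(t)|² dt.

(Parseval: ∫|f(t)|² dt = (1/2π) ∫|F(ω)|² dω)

∫|f(t)|² dt = \frac{\sqrt{3} \sqrt{\pi}}{2}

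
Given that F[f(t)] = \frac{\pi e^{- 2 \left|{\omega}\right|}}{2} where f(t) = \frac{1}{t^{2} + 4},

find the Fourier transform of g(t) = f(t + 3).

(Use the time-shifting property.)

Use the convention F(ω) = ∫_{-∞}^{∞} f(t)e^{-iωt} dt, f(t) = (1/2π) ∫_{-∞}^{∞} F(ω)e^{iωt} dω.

F[g](ω) = \frac{\pi e^{3 i \omega - 2 \left|{\omega}\right|}}{2}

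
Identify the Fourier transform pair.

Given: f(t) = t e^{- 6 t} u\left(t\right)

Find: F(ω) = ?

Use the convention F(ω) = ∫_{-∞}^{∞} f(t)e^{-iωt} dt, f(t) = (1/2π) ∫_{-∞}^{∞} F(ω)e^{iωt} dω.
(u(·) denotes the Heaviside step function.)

F(ω) = \frac{1}{\left(i \omega + 6\right)^{2}}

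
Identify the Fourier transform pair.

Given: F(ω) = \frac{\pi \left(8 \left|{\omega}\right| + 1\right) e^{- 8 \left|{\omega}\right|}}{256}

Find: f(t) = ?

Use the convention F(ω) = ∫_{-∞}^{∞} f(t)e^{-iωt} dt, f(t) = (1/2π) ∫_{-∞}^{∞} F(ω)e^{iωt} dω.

f(t) = \frac{4}{\left(t^{2} + 64\right)^{2}}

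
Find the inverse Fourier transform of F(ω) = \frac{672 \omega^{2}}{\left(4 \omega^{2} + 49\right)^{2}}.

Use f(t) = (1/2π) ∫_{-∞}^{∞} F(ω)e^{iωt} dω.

f(t) = 3 \left(1 - \frac{7 \left|{t}\right|}{2}\right) e^{- \frac{7 \left|{t}\right|}{2}}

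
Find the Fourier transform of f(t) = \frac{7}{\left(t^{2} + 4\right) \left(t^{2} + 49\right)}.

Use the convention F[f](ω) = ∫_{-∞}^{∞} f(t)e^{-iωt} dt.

F(ω) = \frac{\pi \left(7 e^{5 \left|{\omega}\right|} - 2\right) e^{- 7 \left|{\omega}\right|}}{90}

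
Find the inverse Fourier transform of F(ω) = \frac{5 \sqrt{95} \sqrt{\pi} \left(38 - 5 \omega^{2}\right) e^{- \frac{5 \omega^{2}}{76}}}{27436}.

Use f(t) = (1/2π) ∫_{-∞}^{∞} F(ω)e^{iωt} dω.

f(t) = t^{2} e^{- \frac{19 t^{2}}{5}}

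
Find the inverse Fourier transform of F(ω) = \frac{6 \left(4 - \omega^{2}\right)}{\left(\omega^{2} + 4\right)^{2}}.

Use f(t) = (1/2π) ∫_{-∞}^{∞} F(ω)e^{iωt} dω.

f(t) = 3 e^{- 2 \left|{t}\right|} \left|{t}\right|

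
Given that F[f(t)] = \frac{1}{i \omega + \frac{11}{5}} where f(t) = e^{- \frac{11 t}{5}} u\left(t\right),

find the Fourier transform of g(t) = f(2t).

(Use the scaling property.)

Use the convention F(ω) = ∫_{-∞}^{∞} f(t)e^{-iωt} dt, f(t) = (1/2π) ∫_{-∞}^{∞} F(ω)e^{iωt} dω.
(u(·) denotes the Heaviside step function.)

F[g](ω) = \frac{5}{5 i \omega + 22}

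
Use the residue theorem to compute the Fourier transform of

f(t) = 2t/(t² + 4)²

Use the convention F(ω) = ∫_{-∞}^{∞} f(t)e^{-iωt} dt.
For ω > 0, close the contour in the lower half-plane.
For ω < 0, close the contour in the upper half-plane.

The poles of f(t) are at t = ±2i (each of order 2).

Let g(z) = f(z)e^{-iωz}; for large |z| the factor e^{-iωz} decays in the lower half-plane when ω > 0 and in the upper half-plane when ω < 0.

Case ω > 0 (lower half-plane, clockwise contour ⇒ F(ω) = -2πi·ΣRes):
  Res_{z = - 2 i} g(z) = \frac{\omega e^{- 2 \omega}}{4} (pole of order 2)
  F(ω) = -2πi·ΣRes = - \frac{i \pi \omega e^{- 2 \omega}}{2}

Case ω < 0 (upper half-plane, counterclockwise contour ⇒ F(ω) = +2πi·ΣRes):
  Res_{z = 2 i} g(z) = - \frac{\omega e^{2 \omega}}{4} (pole of order 2)
  F(ω) = 2πi·ΣRes = - \frac{i \pi \omega e^{2 \omega}}{2}

Both cases combine into a single formula in |ω|:

F(ω) = - \frac{i \pi \omega e^{- 2 \left|{\omega}\right|}}{2}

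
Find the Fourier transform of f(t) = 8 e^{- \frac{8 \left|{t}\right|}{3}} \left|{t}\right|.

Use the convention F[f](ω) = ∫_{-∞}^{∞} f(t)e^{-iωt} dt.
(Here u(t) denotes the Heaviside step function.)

F(ω) = \frac{144 \left(64 - 9 \omega^{2}\right)}{\left(9 \omega^{2} + 64\right)^{2}}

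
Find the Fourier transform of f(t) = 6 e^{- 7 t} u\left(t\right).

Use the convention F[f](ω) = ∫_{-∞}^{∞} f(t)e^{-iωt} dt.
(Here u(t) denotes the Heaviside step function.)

F(ω) = \frac{6}{i \omega + 7}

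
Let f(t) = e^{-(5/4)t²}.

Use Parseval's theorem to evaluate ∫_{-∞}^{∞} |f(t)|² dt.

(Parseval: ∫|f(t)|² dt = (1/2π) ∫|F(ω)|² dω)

∫|f(t)|² dt = \frac{\sqrt{10} \sqrt{\pi}}{5}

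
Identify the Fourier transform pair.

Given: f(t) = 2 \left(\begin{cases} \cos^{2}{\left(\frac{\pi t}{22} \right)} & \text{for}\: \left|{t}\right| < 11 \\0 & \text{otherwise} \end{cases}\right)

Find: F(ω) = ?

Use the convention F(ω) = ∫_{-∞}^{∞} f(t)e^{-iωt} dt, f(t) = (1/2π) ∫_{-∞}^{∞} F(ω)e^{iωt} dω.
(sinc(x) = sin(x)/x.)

F(ω) = - \frac{22 \pi^{2} \operatorname{sinc}{\left(11 \omega \right)}}{121 \omega^{2} - \pi^{2}}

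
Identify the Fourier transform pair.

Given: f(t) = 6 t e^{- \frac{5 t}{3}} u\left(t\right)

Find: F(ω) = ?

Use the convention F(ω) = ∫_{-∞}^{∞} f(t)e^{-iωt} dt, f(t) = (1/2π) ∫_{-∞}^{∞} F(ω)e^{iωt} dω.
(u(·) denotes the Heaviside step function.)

F(ω) = \frac{54}{\left(3 i \omega + 5\right)^{2}}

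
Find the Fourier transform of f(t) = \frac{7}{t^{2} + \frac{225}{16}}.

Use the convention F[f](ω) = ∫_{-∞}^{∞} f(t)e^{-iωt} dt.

F(ω) = \frac{28 \pi e^{- \frac{15 \left|{\omega}\right|}{4}}}{15}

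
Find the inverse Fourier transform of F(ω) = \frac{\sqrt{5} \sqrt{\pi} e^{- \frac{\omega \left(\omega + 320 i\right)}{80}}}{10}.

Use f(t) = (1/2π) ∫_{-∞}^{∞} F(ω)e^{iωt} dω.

f(t) = e^{- 20 \left(t - 4\right)^{2}}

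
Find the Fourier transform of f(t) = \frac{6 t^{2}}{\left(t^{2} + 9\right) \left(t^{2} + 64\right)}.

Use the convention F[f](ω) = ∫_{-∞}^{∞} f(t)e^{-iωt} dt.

F(ω) = \frac{6 \pi \left(8 - 3 e^{5 \left|{\omega}\right|}\right) e^{- 8 \left|{\omega}\right|}}{55}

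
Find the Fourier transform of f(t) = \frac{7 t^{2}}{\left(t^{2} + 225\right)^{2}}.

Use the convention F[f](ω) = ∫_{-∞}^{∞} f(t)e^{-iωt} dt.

F(ω) = \frac{7 \pi \left(1 - 15 \left|{\omega}\right|\right) e^{- 15 \left|{\omega}\right|}}{30}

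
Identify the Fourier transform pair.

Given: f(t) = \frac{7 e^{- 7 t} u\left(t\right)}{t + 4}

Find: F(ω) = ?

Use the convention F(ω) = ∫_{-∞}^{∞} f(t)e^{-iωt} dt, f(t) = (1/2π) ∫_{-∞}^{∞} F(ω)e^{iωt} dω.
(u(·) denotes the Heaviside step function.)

F(ω) = 7 e^{4 i \omega + 28} \operatorname{E}_{1}\left(4 i \omega + 28\right)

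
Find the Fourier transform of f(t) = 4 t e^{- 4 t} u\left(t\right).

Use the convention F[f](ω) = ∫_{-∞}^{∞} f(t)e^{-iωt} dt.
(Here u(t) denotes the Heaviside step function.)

F(ω) = \frac{4}{\left(i \omega + 4\right)^{2}}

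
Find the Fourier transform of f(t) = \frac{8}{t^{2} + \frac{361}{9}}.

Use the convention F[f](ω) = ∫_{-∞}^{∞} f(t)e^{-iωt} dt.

F(ω) = \frac{24 \pi e^{- \frac{19 \left|{\omega}\right|}{3}}}{19}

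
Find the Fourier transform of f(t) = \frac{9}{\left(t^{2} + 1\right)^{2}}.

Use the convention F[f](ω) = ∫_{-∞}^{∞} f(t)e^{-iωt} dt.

F(ω) = \frac{9 \pi \left(\left|{\omega}\right| + 1\right) e^{- \left|{\omega}\right|}}{2}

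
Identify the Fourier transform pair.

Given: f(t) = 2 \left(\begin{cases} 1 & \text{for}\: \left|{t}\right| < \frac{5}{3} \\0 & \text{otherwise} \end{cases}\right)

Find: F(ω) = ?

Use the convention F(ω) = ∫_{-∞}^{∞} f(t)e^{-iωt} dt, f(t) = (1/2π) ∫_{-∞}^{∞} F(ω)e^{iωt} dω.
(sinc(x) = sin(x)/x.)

F(ω) = \frac{20 \operatorname{sinc}{\left(\frac{5 \omega}{3} \right)}}{3}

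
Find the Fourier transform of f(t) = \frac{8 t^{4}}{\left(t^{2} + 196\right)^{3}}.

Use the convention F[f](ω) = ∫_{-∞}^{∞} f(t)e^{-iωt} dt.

F(ω) = \frac{\pi \left(196 \omega^{2} - 70 \left|{\omega}\right| + 3\right) e^{- 14 \left|{\omega}\right|}}{14}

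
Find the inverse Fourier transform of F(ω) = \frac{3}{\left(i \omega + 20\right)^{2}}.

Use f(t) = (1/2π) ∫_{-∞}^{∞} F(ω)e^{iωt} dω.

f(t) = 3 t e^{- 20 t} u\left(t\right)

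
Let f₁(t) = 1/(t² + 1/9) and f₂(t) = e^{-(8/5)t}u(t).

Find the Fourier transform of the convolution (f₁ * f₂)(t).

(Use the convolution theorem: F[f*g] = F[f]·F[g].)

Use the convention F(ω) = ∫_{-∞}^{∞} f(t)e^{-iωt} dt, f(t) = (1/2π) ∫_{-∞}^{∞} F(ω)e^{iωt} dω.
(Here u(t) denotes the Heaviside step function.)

F[f₁*f₂](ω) = \frac{15 \pi e^{- \frac{\left|{\omega}\right|}{3}}}{5 i \omega + 8}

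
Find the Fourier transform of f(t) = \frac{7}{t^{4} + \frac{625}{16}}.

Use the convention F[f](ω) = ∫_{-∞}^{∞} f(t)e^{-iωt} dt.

F(ω) = \frac{56 \pi e^{- \frac{5 \sqrt{2} \left|{\omega}\right|}{4}} \sin{\left(\frac{5 \sqrt{2} \left|{\omega}\right|}{4} + \frac{\pi}{4} \right)}}{125}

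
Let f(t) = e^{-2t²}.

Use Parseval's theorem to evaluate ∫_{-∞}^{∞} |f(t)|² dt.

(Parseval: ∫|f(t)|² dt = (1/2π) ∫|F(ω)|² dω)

∫|f(t)|² dt = \frac{\sqrt{\pi}}{2}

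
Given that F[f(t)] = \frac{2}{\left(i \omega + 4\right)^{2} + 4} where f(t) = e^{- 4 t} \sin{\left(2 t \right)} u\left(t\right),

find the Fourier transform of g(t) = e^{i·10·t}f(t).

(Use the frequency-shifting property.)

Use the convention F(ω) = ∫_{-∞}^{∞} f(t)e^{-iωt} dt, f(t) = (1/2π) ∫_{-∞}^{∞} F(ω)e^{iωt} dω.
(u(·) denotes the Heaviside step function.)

F[g](ω) = \frac{2}{\left(i \left(\omega - 10\right) + 4\right)^{2} + 4}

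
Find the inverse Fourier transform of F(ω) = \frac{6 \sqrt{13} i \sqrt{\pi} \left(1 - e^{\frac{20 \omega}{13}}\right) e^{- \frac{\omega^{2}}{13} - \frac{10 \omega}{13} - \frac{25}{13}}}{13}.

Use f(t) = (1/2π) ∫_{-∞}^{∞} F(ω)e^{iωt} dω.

f(t) = 6 e^{- \frac{13 t^{2}}{4}} \sin{\left(5 t \right)}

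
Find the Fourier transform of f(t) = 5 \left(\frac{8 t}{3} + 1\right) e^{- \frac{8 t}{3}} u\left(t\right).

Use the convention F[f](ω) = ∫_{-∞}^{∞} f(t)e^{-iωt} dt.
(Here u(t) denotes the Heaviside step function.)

F(ω) = \frac{15 \left(- 3 i \omega - 16\right)}{9 \omega^{2} - 48 i \omega - 64}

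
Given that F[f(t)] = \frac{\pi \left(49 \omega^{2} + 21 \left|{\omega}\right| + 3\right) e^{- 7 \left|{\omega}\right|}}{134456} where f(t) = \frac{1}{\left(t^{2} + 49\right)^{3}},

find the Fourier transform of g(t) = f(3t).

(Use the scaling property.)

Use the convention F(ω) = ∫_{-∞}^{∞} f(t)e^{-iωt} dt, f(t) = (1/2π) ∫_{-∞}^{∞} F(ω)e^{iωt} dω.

F[g](ω) = \frac{\pi \left(49 \omega^{2} + 63 \left|{\omega}\right| + 27\right) e^{- \frac{7 \left|{\omega}\right|}{3}}}{3630312}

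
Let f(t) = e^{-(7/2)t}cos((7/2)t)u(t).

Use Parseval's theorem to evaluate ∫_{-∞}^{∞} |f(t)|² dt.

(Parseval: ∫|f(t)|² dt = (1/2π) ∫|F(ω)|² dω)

∫|f(t)|² dt = \frac{3}{28}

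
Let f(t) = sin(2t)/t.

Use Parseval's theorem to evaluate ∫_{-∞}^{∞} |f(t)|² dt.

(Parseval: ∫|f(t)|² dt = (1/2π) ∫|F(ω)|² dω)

∫|f(t)|² dt = 2 \pi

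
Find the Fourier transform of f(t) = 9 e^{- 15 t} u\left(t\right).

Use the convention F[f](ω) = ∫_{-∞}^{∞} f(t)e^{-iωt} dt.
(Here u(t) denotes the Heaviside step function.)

F(ω) = \frac{9}{i \omega + 15}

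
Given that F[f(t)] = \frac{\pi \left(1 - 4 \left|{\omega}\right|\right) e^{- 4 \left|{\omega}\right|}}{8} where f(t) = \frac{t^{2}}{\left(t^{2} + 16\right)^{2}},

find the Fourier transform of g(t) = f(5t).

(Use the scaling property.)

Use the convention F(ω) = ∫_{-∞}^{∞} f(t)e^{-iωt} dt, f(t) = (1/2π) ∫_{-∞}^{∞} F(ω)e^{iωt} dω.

F[g](ω) = \frac{\pi \left(5 - 4 \left|{\omega}\right|\right) e^{- \frac{4 \left|{\omega}\right|}{5}}}{200}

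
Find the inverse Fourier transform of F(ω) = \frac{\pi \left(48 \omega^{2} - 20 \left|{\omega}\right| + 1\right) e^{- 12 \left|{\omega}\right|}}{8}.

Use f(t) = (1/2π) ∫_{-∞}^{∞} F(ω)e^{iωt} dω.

f(t) = \frac{4 t^{4}}{\left(t^{2} + 144\right)^{3}}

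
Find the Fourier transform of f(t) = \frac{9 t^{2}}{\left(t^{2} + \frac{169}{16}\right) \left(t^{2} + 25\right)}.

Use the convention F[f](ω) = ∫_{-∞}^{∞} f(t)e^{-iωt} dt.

F(ω) = \frac{240 \pi e^{- 5 \left|{\omega}\right|}}{77} - \frac{156 \pi e^{- \frac{13 \left|{\omega}\right|}{4}}}{77}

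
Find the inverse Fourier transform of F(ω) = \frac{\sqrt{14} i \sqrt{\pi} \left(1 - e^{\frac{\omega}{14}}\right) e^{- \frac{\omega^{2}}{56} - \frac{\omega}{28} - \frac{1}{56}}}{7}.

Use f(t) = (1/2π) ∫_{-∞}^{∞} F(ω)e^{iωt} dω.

f(t) = 4 e^{- 14 t^{2}} \sin{\left(t \right)}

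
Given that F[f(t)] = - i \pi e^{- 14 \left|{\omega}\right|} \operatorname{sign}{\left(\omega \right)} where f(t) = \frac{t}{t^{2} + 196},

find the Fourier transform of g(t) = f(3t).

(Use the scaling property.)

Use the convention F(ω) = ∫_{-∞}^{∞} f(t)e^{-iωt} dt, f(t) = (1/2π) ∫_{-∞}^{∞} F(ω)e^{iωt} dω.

F[g](ω) = - \frac{i \pi e^{- \frac{14 \left|{\omega}\right|}{3}} \operatorname{sign}{\left(\omega \right)}}{3}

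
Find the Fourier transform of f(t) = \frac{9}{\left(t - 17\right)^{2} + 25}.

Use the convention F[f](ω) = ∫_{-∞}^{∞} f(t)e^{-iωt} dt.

F(ω) = \frac{9 \pi e^{- 17 i \omega - 5 \left|{\omega}\right|}}{5}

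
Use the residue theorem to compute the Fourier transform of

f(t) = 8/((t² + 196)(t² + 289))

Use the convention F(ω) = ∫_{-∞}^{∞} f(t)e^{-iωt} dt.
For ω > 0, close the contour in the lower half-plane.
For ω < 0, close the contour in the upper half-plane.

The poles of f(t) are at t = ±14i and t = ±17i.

Let g(z) = f(z)e^{-iωz}; for large |z| the factor e^{-iωz} decays in the lower half-plane when ω > 0 and in the upper half-plane when ω < 0.

Case ω > 0 (lower half-plane, clockwise contour ⇒ F(ω) = -2πi·ΣRes):
  Res_{z = - 14 i} g(z) = \frac{2 i e^{- 14 \omega}}{651}
  Res_{z = - 17 i} g(z) = - \frac{4 i e^{- 17 \omega}}{1581}
  F(ω) = -2πi·ΣRes = \frac{4 \pi \left(17 e^{3 \omega} - 14\right) e^{- 17 \omega}}{11067}

Case ω < 0 (upper half-plane, counterclockwise contour ⇒ F(ω) = +2πi·ΣRes):
  Res_{z = 14 i} g(z) = - \frac{2 i e^{14 \omega}}{651}
  Res_{z = 17 i} g(z) = \frac{4 i e^{17 \omega}}{1581}
  F(ω) = 2πi·ΣRes = \frac{4 \pi \left(17 - 14 e^{3 \omega}\right) e^{14 \omega}}{11067}

Both cases combine into a single formula in |ω|:

F(ω) = \frac{4 \pi \left(17 e^{3 \left|{\omega}\right|} - 14\right) e^{- 17 \left|{\omega}\right|}}{11067}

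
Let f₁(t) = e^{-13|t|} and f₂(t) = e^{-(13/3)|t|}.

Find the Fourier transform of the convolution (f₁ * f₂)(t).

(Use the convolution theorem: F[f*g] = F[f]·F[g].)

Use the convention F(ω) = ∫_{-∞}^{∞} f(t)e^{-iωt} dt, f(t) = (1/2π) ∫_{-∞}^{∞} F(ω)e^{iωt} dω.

F[f₁*f₂](ω) = \frac{2028}{\left(\omega^{2} + 169\right) \left(9 \omega^{2} + 169\right)}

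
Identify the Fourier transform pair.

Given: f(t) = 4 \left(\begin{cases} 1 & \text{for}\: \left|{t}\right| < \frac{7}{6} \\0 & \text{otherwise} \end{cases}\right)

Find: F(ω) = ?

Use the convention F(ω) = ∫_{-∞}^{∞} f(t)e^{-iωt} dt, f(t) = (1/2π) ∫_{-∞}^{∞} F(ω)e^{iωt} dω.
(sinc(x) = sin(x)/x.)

F(ω) = \frac{28 \operatorname{sinc}{\left(\frac{7 \omega}{6} \right)}}{3}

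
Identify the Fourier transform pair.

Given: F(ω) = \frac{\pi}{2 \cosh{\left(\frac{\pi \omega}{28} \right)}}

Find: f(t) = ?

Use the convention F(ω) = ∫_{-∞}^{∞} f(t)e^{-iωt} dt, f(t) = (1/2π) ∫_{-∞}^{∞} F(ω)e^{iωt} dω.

f(t) = \frac{7}{\cosh{\left(14 t \right)}}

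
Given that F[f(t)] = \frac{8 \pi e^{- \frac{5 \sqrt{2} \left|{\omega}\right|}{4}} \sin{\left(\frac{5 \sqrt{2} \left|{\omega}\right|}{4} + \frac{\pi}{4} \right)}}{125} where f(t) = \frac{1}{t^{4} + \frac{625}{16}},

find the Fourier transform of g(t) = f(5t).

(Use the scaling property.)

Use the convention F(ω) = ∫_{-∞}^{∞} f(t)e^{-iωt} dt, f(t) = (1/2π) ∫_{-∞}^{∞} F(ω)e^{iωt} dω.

F[g](ω) = \frac{8 \pi e^{- \frac{\sqrt{2} \left|{\omega}\right|}{4}} \sin{\left(\frac{\sqrt{2} \left|{\omega}\right|}{4} + \frac{\pi}{4} \right)}}{625}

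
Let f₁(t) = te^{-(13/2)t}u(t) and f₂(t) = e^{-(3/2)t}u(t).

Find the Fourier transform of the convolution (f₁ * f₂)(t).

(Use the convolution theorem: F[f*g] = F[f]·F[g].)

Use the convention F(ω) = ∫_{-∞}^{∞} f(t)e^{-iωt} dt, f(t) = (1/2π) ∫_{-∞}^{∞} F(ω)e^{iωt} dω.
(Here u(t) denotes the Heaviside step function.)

F[f₁*f₂](ω) = \frac{8}{\left(2 i \omega + 3\right) \left(2 i \omega + 13\right)^{2}}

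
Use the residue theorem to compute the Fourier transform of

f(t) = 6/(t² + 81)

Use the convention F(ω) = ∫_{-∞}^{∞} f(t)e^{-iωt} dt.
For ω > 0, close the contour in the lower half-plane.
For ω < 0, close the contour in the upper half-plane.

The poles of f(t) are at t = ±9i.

Let g(z) = f(z)e^{-iωz}; for large |z| the factor e^{-iωz} decays in the lower half-plane when ω > 0 and in the upper half-plane when ω < 0.

Case ω > 0 (lower half-plane, clockwise contour ⇒ F(ω) = -2πi·ΣRes):
  Res_{z = - 9 i} g(z) = \frac{i e^{- 9 \omega}}{3}
  F(ω) = -2πi·ΣRes = \frac{2 \pi e^{- 9 \omega}}{3}

Case ω < 0 (upper half-plane, counterclockwise contour ⇒ F(ω) = +2πi·ΣRes):
  Res_{z = 9 i} g(z) = - \frac{i e^{9 \omega}}{3}
  F(ω) = 2πi·ΣRes = \frac{2 \pi e^{9 \omega}}{3}

Both cases combine into a single formula in |ω|:

F(ω) = \frac{2 \pi e^{- 9 \left|{\omega}\right|}}{3}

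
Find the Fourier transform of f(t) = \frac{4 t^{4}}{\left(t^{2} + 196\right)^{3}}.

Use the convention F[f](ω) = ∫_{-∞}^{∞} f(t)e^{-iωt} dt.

F(ω) = \frac{\pi \left(196 \omega^{2} - 70 \left|{\omega}\right| + 3\right) e^{- 14 \left|{\omega}\right|}}{28}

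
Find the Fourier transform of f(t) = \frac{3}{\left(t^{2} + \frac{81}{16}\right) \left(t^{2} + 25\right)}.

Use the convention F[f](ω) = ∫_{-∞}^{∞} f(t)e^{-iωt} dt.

F(ω) = - \frac{48 \pi e^{- 5 \left|{\omega}\right|}}{1595} + \frac{64 \pi e^{- \frac{9 \left|{\omega}\right|}{4}}}{957}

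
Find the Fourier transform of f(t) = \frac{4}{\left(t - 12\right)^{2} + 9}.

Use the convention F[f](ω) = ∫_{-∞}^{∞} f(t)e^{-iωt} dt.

F(ω) = \frac{4 \pi e^{- 12 i \omega - 3 \left|{\omega}\right|}}{3}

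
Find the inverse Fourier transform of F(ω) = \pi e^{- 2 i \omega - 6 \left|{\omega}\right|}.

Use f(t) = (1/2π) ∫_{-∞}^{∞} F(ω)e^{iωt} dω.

f(t) = \frac{6}{\left(t - 2\right)^{2} + 36}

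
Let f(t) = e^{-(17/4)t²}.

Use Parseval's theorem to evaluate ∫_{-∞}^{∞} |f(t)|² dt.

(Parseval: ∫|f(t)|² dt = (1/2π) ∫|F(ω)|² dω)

∫|f(t)|² dt = \frac{\sqrt{34} \sqrt{\pi}}{17}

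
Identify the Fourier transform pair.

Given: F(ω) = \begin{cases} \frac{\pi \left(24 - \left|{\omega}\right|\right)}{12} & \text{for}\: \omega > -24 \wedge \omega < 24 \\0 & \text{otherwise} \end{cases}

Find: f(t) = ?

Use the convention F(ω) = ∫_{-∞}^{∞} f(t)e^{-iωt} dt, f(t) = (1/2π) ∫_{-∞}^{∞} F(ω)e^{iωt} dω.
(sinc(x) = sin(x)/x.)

f(t) = 24 \operatorname{sinc}^{2}{\left(12 t \right)}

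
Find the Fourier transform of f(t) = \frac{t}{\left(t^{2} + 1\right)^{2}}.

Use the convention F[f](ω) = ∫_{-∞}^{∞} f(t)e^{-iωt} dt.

F(ω) = - \frac{i \pi \omega e^{- \left|{\omega}\right|}}{2}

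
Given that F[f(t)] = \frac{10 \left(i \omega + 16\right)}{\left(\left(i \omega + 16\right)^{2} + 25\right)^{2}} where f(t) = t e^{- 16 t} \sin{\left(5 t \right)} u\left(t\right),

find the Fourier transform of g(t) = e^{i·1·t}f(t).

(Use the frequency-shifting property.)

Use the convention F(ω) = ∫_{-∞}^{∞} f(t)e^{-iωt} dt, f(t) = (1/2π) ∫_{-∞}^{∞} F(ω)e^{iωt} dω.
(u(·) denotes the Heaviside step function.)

F[g](ω) = \frac{10 \left(i \left(\omega - 1\right) + 16\right)}{\left(\left(i \left(\omega - 1\right) + 16\right)^{2} + 25\right)^{2}}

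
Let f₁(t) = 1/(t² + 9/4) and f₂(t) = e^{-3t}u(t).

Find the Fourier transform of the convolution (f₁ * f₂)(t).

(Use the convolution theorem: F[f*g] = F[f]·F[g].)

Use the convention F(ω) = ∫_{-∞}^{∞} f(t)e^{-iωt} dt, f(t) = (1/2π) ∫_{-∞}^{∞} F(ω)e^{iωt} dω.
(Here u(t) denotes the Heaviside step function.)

F[f₁*f₂](ω) = \frac{2 \pi e^{- \frac{3 \left|{\omega}\right|}{2}}}{3 \left(i \omega + 3\right)}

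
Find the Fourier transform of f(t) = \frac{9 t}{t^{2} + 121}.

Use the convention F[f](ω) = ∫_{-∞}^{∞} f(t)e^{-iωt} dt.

F(ω) = - 9 i \pi e^{- 11 \left|{\omega}\right|} \operatorname{sign}{\left(\omega \right)}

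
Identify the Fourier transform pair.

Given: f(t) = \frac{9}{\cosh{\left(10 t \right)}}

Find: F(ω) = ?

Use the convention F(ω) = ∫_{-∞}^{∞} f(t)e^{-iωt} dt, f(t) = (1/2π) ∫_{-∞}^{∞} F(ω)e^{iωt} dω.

F(ω) = \frac{9 \pi}{10 \cosh{\left(\frac{\pi \omega}{20} \right)}}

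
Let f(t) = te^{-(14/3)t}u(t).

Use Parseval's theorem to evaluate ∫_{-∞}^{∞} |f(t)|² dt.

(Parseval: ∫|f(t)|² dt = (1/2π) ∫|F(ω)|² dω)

∫|f(t)|² dt = \frac{27}{10976}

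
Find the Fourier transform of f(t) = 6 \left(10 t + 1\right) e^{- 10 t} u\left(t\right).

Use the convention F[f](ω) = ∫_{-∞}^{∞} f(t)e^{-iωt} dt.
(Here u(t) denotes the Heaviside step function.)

F(ω) = \frac{6 \left(- i \omega - 20\right)}{\omega^{2} - 20 i \omega - 100}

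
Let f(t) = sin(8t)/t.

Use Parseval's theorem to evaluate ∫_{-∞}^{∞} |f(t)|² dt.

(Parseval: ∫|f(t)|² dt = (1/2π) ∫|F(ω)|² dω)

∫|f(t)|² dt = 8 \pi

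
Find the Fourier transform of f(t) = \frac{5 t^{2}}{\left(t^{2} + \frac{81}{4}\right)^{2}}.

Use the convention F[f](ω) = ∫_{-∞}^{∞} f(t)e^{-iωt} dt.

F(ω) = \frac{5 \pi \left(2 - 9 \left|{\omega}\right|\right) e^{- \frac{9 \left|{\omega}\right|}{2}}}{18}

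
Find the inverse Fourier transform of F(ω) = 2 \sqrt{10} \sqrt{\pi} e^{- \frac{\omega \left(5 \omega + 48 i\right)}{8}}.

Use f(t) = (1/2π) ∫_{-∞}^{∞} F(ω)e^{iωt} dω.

f(t) = 4 e^{- \frac{2 \left(t - 6\right)^{2}}{5}}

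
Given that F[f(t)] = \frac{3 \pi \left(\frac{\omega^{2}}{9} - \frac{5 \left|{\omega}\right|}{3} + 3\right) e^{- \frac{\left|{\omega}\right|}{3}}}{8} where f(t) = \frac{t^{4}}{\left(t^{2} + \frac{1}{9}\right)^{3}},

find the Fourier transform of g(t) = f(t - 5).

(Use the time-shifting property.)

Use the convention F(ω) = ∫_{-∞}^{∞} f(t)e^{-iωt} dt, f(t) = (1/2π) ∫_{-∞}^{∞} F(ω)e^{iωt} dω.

F[g](ω) = \frac{\pi \left(\omega^{2} - 15 \left|{\omega}\right| + 27\right) e^{- 5 i \omega - \frac{\left|{\omega}\right|}{3}}}{24}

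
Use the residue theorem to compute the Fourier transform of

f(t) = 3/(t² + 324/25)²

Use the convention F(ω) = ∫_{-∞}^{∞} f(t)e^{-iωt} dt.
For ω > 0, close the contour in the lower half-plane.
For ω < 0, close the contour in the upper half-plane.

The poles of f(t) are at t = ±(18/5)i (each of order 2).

Let g(z) = f(z)e^{-iωz}; for large |z| the factor e^{-iωz} decays in the lower half-plane when ω > 0 and in the upper half-plane when ω < 0.

Case ω > 0 (lower half-plane, clockwise contour ⇒ F(ω) = -2πi·ΣRes):
  Res_{z = - \frac{18 i}{5}} g(z) = \frac{25 i \left(18 \omega + 5\right) e^{- \frac{18 \omega}{5}}}{7776} (pole of order 2)
  F(ω) = -2πi·ΣRes = \frac{25 \pi \left(18 \omega + 5\right) e^{- \frac{18 \omega}{5}}}{3888}

Case ω < 0 (upper half-plane, counterclockwise contour ⇒ F(ω) = +2πi·ΣRes):
  Res_{z = \frac{18 i}{5}} g(z) = \frac{25 i \left(18 \omega - 5\right) e^{\frac{18 \omega}{5}}}{7776} (pole of order 2)
  F(ω) = 2πi·ΣRes = \frac{25 \pi \left(5 - 18 \omega\right) e^{\frac{18 \omega}{5}}}{3888}

Both cases combine into a single formula in |ω|:

F(ω) = \frac{25 \pi \left(18 \left|{\omega}\right| + 5\right) e^{- \frac{18 \left|{\omega}\right|}{5}}}{3888}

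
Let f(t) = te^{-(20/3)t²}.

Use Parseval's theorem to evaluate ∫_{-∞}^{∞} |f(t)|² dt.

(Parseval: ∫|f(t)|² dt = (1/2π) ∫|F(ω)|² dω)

∫|f(t)|² dt = \frac{3 \sqrt{30} \sqrt{\pi}}{1600}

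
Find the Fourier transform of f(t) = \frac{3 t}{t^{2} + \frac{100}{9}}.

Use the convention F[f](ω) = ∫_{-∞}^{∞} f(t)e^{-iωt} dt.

F(ω) = - 3 i \pi e^{- \frac{10 \left|{\omega}\right|}{3}} \operatorname{sign}{\left(\omega \right)}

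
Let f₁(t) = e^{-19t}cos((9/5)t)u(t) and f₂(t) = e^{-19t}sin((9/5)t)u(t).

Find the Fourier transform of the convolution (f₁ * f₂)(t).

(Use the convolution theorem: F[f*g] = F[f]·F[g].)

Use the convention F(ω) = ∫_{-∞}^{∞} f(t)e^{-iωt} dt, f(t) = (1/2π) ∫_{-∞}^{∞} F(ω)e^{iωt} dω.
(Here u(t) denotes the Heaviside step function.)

F[f₁*f₂](ω) = \frac{1125 \left(i \omega + 19\right)}{\left(25 \left(i \omega + 19\right)^{2} + 81\right)^{2}}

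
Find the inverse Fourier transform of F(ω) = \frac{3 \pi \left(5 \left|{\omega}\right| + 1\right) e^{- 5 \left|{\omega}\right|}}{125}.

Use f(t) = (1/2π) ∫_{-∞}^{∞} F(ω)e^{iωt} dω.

f(t) = \frac{6}{\left(t^{2} + 25\right)^{2}}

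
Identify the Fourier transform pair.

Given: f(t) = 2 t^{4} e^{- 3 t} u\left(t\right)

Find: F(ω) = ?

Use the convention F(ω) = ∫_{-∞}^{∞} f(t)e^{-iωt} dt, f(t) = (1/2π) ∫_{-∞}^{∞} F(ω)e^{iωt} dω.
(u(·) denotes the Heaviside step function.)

F(ω) = \frac{48}{\left(i \omega + 3\right)^{5}}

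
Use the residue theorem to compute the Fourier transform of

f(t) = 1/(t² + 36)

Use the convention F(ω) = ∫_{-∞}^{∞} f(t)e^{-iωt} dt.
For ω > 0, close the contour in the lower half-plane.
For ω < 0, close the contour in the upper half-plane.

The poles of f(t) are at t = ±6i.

Let g(z) = f(z)e^{-iωz}; for large |z| the factor e^{-iωz} decays in the lower half-plane when ω > 0 and in the upper half-plane when ω < 0.

Case ω > 0 (lower half-plane, clockwise contour ⇒ F(ω) = -2πi·ΣRes):
  Res_{z = - 6 i} g(z) = \frac{i e^{- 6 \omega}}{12}
  F(ω) = -2πi·ΣRes = \frac{\pi e^{- 6 \omega}}{6}

Case ω < 0 (upper half-plane, counterclockwise contour ⇒ F(ω) = +2πi·ΣRes):
  Res_{z = 6 i} g(z) = - \frac{i e^{6 \omega}}{12}
  F(ω) = 2πi·ΣRes = \frac{\pi e^{6 \omega}}{6}

Both cases combine into a single formula in |ω|:

F(ω) = \frac{\pi e^{- 6 \left|{\omega}\right|}}{6}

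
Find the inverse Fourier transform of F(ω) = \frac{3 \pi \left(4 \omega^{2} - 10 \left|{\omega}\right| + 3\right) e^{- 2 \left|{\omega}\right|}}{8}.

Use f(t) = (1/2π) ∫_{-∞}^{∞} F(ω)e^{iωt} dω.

f(t) = \frac{6 t^{4}}{\left(t^{2} + 4\right)^{3}}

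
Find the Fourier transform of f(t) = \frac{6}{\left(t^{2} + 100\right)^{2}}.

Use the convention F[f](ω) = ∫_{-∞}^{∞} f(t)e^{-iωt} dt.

F(ω) = \frac{3 \pi \left(10 \left|{\omega}\right| + 1\right) e^{- 10 \left|{\omega}\right|}}{1000}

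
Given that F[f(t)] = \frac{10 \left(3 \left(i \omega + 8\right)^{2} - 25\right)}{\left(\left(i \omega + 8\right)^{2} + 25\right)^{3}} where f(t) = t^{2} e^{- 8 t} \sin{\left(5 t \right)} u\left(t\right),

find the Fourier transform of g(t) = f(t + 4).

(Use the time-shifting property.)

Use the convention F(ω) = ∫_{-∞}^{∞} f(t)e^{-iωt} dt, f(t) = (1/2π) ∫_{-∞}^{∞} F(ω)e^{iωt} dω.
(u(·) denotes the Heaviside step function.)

F[g](ω) = \frac{\left(30 \left(i \omega + 8\right)^{2} - 250\right) e^{4 i \omega}}{\left(\left(i \omega + 8\right)^{2} + 25\right)^{3}}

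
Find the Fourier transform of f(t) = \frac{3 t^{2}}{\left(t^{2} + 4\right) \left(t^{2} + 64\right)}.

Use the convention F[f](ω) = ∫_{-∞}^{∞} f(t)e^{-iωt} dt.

F(ω) = \frac{\pi \left(4 - e^{6 \left|{\omega}\right|}\right) e^{- 8 \left|{\omega}\right|}}{10}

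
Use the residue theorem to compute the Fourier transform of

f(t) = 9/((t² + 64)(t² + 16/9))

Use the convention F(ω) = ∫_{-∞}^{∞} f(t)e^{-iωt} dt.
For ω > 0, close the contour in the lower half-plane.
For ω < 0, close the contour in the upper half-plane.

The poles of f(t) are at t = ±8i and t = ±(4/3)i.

Let g(z) = f(z)e^{-iωz}; for large |z| the factor e^{-iωz} decays in the lower half-plane when ω > 0 and in the upper half-plane when ω < 0.

Case ω > 0 (lower half-plane, clockwise contour ⇒ F(ω) = -2πi·ΣRes):
  Res_{z = - 8 i} g(z) = - \frac{81 i e^{- 8 \omega}}{8960}
  Res_{z = - \frac{4 i}{3}} g(z) = \frac{243 i e^{- \frac{4 \omega}{3}}}{4480}
  F(ω) = -2πi·ΣRes = - \frac{81 \pi e^{- 8 \omega}}{4480} + \frac{243 \pi e^{- \frac{4 \omega}{3}}}{2240}

Case ω < 0 (upper half-plane, counterclockwise contour ⇒ F(ω) = +2πi·ΣRes):
  Res_{z = 8 i} g(z) = \frac{81 i e^{8 \omega}}{8960}
  Res_{z = \frac{4 i}{3}} g(z) = - \frac{243 i e^{\frac{4 \omega}{3}}}{4480}
  F(ω) = 2πi·ΣRes = \frac{81 \pi \left(6 e^{\frac{4 \omega}{3}} - e^{8 \omega}\right)}{4480}

Both cases combine into a single formula in |ω|:

F(ω) = - \frac{81 \pi e^{- 8 \left|{\omega}\right|}}{4480} + \frac{243 \pi e^{- \frac{4 \left|{\omega}\right|}{3}}}{2240}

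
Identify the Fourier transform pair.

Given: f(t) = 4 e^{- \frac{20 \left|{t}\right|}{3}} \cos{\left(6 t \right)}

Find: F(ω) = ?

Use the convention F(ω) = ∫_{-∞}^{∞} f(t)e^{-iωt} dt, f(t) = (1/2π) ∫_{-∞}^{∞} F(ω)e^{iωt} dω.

F(ω) = \frac{480 \left(9 \omega^{2} + 724\right)}{81 \omega^{4} + 1368 \omega^{2} + 524176}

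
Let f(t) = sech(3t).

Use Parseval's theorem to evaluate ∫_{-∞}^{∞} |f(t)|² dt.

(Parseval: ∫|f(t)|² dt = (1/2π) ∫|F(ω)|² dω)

∫|f(t)|² dt = \frac{2}{3}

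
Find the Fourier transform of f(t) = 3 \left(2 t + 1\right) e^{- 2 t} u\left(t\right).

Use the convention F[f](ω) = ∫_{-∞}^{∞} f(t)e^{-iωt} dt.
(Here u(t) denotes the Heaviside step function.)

F(ω) = \frac{3 \left(- i \omega - 4\right)}{\omega^{2} - 4 i \omega - 4}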